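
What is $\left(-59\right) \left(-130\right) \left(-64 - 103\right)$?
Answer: $-1280890$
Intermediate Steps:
$\left(-59\right) \left(-130\right) \left(-64 - 103\right) = 7670 \left(-167\right) = -1280890$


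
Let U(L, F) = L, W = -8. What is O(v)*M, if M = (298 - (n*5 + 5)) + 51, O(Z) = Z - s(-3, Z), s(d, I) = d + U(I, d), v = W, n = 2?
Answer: 1002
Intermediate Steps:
v = -8
s(d, I) = I + d (s(d, I) = d + I = I + d)
O(Z) = 3 (O(Z) = Z - (Z - 3) = Z - (-3 + Z) = Z + (3 - Z) = 3)
M = 334 (M = (298 - (2*5 + 5)) + 51 = (298 - (10 + 5)) + 51 = (298 - 1*15) + 51 = (298 - 15) + 51 = 283 + 51 = 334)
O(v)*M = 3*334 = 1002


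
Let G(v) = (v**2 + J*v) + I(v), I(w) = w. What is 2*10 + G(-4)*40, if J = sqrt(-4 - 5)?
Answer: 500 - 480*I ≈ 500.0 - 480.0*I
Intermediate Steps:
J = 3*I (J = sqrt(-9) = 3*I ≈ 3.0*I)
G(v) = v + v**2 + 3*I*v (G(v) = (v**2 + (3*I)*v) + v = (v**2 + 3*I*v) + v = v + v**2 + 3*I*v)
2*10 + G(-4)*40 = 2*10 - 4*(1 - 4 + 3*I)*40 = 20 - 4*(-3 + 3*I)*40 = 20 + (12 - 12*I)*40 = 20 + (480 - 480*I) = 500 - 480*I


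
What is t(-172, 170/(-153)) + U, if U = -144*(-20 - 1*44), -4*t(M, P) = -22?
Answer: 18443/2 ≈ 9221.5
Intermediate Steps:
t(M, P) = 11/2 (t(M, P) = -¼*(-22) = 11/2)
U = 9216 (U = -144*(-20 - 44) = -144*(-64) = 9216)
t(-172, 170/(-153)) + U = 11/2 + 9216 = 18443/2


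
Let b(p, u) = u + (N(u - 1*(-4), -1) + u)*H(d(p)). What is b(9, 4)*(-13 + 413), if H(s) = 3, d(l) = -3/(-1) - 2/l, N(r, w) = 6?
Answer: 13600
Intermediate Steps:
d(l) = 3 - 2/l (d(l) = -3*(-1) - 2/l = 3 - 2/l)
b(p, u) = 18 + 4*u (b(p, u) = u + (6 + u)*3 = u + (18 + 3*u) = 18 + 4*u)
b(9, 4)*(-13 + 413) = (18 + 4*4)*(-13 + 413) = (18 + 16)*400 = 34*400 = 13600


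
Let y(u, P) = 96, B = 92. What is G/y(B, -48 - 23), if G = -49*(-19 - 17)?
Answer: 147/8 ≈ 18.375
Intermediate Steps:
G = 1764 (G = -49*(-36) = 1764)
G/y(B, -48 - 23) = 1764/96 = 1764*(1/96) = 147/8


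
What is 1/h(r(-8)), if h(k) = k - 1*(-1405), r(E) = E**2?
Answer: 1/1469 ≈ 0.00068074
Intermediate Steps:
h(k) = 1405 + k (h(k) = k + 1405 = 1405 + k)
1/h(r(-8)) = 1/(1405 + (-8)**2) = 1/(1405 + 64) = 1/1469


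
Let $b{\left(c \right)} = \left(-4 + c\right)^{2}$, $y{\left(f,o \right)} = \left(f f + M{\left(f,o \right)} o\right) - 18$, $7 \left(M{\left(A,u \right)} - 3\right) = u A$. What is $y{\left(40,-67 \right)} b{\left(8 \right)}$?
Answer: $\frac{3027632}{7} \approx 4.3252 \cdot 10^{5}$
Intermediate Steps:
$M{\left(A,u \right)} = 3 + \frac{A u}{7}$ ($M{\left(A,u \right)} = 3 + \frac{u A}{7} = 3 + \frac{A u}{7}$)
$y{\left(f,o \right)} = -18 + f^{2} + o \left(3 + \frac{f o}{7}\right)$ ($y{\left(f,o \right)} = \left(f f + \left(3 + \frac{f o}{7}\right) o\right) - 18 = \left(f^{2} + o \left(3 + \frac{f o}{7}\right)\right) - 18 = -18 + f^{2} + o \left(3 + \frac{f o}{7}\right)$)
$y{\left(40,-67 \right)} b{\left(8 \right)} = \left(-18 + 40^{2} + \frac{1}{7} \left(-67\right) \left(21 + 40 \left(-67\right)\right)\right) \left(-4 + 8\right)^{2} = \left(-18 + 1600 + \frac{1}{7} \left(-67\right) \left(21 - 2680\right)\right) 4^{2} = \left(-18 + 1600 + \frac{1}{7} \left(-67\right) \left(-2659\right)\right) 16 = \left(-18 + 1600 + \frac{178153}{7}\right) 16 = \frac{189227}{7} \cdot 16 = \frac{3027632}{7}$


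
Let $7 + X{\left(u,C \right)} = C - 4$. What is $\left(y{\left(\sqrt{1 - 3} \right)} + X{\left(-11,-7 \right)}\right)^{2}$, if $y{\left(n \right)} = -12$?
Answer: $900$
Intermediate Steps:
$X{\left(u,C \right)} = -11 + C$ ($X{\left(u,C \right)} = -7 + \left(C - 4\right) = -7 + \left(-4 + C\right) = -11 + C$)
$\left(y{\left(\sqrt{1 - 3} \right)} + X{\left(-11,-7 \right)}\right)^{2} = \left(-12 - 18\right)^{2} = \left(-30\right)^{2} = 900$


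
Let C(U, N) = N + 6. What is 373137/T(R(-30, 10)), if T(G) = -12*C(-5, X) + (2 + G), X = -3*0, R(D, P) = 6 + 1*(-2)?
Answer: -124379/22 ≈ -5653.6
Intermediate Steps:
R(D, P) = 4 (R(D, P) = 6 - 2 = 4)
X = 0
C(U, N) = 6 + N
T(G) = -70 + G (T(G) = -12*(6 + 0) + (2 + G) = -12*6 + (2 + G) = -72 + (2 + G) = -70 + G)
373137/T(R(-30, 10)) = 373137/(-70 + 4) = 373137/(-66) = 373137*(-1/66) = -124379/22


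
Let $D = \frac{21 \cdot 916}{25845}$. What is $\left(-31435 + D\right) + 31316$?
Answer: $- \frac{1018773}{8615} \approx -118.26$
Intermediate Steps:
$D = \frac{6412}{8615}$ ($D = 19236 \cdot \frac{1}{25845} = \frac{6412}{8615} \approx 0.74428$)
$\left(-31435 + D\right) + 31316 = \left(-31435 + \frac{6412}{8615}\right) + 31316 = - \frac{270806113}{8615} + 31316 = - \frac{1018773}{8615}$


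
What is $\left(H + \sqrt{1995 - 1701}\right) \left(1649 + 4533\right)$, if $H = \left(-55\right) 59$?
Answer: $-20060590 + 43274 \sqrt{6} \approx -1.9955 \cdot 10^{7}$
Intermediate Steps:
$H = -3245$
$\left(H + \sqrt{1995 - 1701}\right) \left(1649 + 4533\right) = \left(-3245 + \sqrt{1995 - 1701}\right) \left(1649 + 4533\right) = \left(-3245 + \sqrt{294}\right) 6182 = \left(-3245 + 7 \sqrt{6}\right) 6182 = -20060590 + 43274 \sqrt{6}$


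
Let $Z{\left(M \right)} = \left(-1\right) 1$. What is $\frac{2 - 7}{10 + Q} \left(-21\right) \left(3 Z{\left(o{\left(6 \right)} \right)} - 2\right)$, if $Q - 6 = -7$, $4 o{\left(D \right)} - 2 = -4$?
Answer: $- \frac{175}{3} \approx -58.333$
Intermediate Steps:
$o{\left(D \right)} = - \frac{1}{2}$ ($o{\left(D \right)} = \frac{1}{2} + \frac{1}{4} \left(-4\right) = \frac{1}{2} - 1 = - \frac{1}{2}$)
$Q = -1$ ($Q = 6 - 7 = -1$)
$Z{\left(M \right)} = -1$
$\frac{2 - 7}{10 + Q} \left(-21\right) \left(3 Z{\left(o{\left(6 \right)} \right)} - 2\right) = \frac{2 - 7}{10 - 1} \left(-21\right) \left(3 \left(-1\right) - 2\right) = - \frac{5}{9} \left(-21\right) \left(-3 - 2\right) = \left(-5\right) \frac{1}{9} \left(-21\right) \left(-5\right) = \left(- \frac{5}{9}\right) \left(-21\right) \left(-5\right) = \frac{35}{3} \left(-5\right) = - \frac{175}{3}$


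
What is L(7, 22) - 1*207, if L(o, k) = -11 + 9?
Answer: -209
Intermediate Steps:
L(o, k) = -2
L(7, 22) - 1*207 = -2 - 1*207 = -2 - 207 = -209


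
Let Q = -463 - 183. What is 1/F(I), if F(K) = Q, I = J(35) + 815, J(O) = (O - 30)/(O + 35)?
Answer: -1/646 ≈ -0.0015480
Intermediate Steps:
J(O) = (-30 + O)/(35 + O)
I = 11411/14 (I = (-30 + 35)/(35 + 35) + 815 = 5/70 + 815 = (1/70)*5 + 815 = 1/14 + 815 = 11411/14 ≈ 815.07)
Q = -646
F(K) = -646
1/F(I) = 1/(-646) = -1/646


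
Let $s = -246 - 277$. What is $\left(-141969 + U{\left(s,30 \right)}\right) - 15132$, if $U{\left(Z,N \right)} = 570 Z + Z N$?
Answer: $-470901$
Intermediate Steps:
$s = -523$ ($s = -246 - 277 = -523$)
$U{\left(Z,N \right)} = 570 Z + N Z$
$\left(-141969 + U{\left(s,30 \right)}\right) - 15132 = \left(-141969 - 523 \left(570 + 30\right)\right) - 15132 = \left(-141969 - 313800\right) - 15132 = -455769 - 15132 = -470901$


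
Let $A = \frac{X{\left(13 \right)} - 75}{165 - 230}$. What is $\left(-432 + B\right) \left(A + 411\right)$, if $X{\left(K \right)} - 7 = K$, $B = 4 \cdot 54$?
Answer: $- \frac{1156464}{13} \approx -88959.0$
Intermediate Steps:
$B = 216$
$X{\left(K \right)} = 7 + K$
$A = \frac{11}{13}$ ($A = \frac{\left(7 + 13\right) - 75}{165 - 230} = \frac{20 - 75}{-65} = \left(-55\right) \left(- \frac{1}{65}\right) = \frac{11}{13} \approx 0.84615$)
$\left(-432 + B\right) \left(A + 411\right) = \left(-432 + 216\right) \left(\frac{11}{13} + 411\right) = \left(-216\right) \frac{5354}{13} = - \frac{1156464}{13}$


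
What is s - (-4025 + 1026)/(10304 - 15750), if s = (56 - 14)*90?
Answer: 20582881/5446 ≈ 3779.4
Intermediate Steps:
s = 3780 (s = 42*90 = 3780)
s - (-4025 + 1026)/(10304 - 15750) = 3780 - (-4025 + 1026)/(10304 - 15750) = 3780 - (-2999)/(-5446) = 3780 - (-2999)*(-1)/5446 = 3780 - 1*2999/5446 = 3780 - 2999/5446 = 20582881/5446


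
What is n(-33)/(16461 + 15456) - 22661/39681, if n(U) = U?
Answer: -241526870/422166159 ≈ -0.57211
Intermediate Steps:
n(-33)/(16461 + 15456) - 22661/39681 = -33/(16461 + 15456) - 22661/39681 = -33/31917 - 22661*1/39681 = -33*1/31917 - 22661/39681 = -11/10639 - 22661/39681 = -241526870/422166159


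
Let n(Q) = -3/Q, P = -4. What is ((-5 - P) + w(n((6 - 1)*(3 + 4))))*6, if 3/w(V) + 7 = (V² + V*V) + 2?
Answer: -58692/6107 ≈ -9.6106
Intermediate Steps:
w(V) = 3/(-5 + 2*V²) (w(V) = 3/(-7 + ((V² + V*V) + 2)) = 3/(-7 + ((V² + V²) + 2)) = 3/(-7 + (2*V² + 2)) = 3/(-7 + (2 + 2*V²)) = 3/(-5 + 2*V²))
((-5 - P) + w(n((6 - 1)*(3 + 4))))*6 = ((-5 - 1*(-4)) + 3/(-5 + 2*(-3*1/((3 + 4)*(6 - 1)))²))*6 = ((-5 + 4) + 3/(-5 + 2*(-3/(5*7))²))*6 = (-1 + 3/(-5 + 2*(-3/35)²))*6 = (-1 + 3/(-5 + 2*(9/1225)))*6 = (-1 + 3/(-5 + 18/1225))*6 = (-1 + 3/(-6107/1225))*6 = (-1 + 3*(-1225/6107))*6 = (-1 - 3675/6107)*6 = -9782/6107*6 = -58692/6107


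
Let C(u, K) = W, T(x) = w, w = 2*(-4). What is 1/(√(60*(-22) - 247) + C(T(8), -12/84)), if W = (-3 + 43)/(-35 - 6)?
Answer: -1640/2635727 - 1681*I*√1567/2635727 ≈ -0.00062222 - 0.025247*I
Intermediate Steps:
W = -40/41 (W = 40/(-41) = 40*(-1/41) = -40/41 ≈ -0.97561)
w = -8
T(x) = -8
C(u, K) = -40/41
1/(√(60*(-22) - 247) + C(T(8), -12/84)) = 1/(√(60*(-22) - 247) - 40/41) = 1/(√(-1320 - 247) - 40/41) = 1/(√(-1567) - 40/41) = 1/(I*√1567 - 40/41) = 1/(-40/41 + I*√1567)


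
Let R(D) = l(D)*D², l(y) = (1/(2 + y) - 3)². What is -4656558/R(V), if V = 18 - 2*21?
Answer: -93907253/107736 ≈ -871.64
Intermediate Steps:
l(y) = (-3 + 1/(2 + y))²
V = -24 (V = 18 - 42 = -24)
R(D) = D²*(5 + 3*D)²/(2 + D)² (R(D) = ((5 + 3*D)²/(2 + D)²)*D² = D²*(5 + 3*D)²/(2 + D)²)
-4656558/R(V) = -4656558*(2 - 24)²/(576*(5 + 3*(-24))²) = -4656558*121/(144*(5 - 72)²) = -4656558/(576*(1/484)*(-67)²) = -4656558/(576*(1/484)*4489) = -4656558/646416/121 = -4656558*121/646416 = -93907253/107736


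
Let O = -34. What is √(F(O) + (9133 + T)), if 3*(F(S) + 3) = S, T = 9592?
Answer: 2*√42099/3 ≈ 136.79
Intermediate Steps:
F(S) = -3 + S/3
√(F(O) + (9133 + T)) = √((-3 + (⅓)*(-34)) + (9133 + 9592)) = √((-3 - 34/3) + 18725) = √(-43/3 + 18725) = √(56132/3) = 2*√42099/3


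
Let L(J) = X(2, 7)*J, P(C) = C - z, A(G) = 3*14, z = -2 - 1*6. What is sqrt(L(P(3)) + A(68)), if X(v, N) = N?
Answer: sqrt(119) ≈ 10.909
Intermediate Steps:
z = -8 (z = -2 - 6 = -8)
A(G) = 42
P(C) = 8 + C (P(C) = C - 1*(-8) = C + 8 = 8 + C)
L(J) = 7*J
sqrt(L(P(3)) + A(68)) = sqrt(7*(8 + 3) + 42) = sqrt(7*11 + 42) = sqrt(77 + 42) = sqrt(119)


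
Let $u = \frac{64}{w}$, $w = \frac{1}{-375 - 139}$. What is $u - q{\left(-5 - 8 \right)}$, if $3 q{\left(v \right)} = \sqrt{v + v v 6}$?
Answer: $-32896 - \frac{\sqrt{1001}}{3} \approx -32907.0$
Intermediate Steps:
$w = - \frac{1}{514}$ ($w = \frac{1}{-514} = - \frac{1}{514} \approx -0.0019455$)
$q{\left(v \right)} = \frac{\sqrt{v + 6 v^{2}}}{3}$ ($q{\left(v \right)} = \frac{\sqrt{v + v v 6}}{3} = \frac{\sqrt{v + v^{2} \cdot 6}}{3} = \frac{\sqrt{v + 6 v^{2}}}{3}$)
$u = -32896$ ($u = \frac{64}{- \frac{1}{514}} = 64 \left(-514\right) = -32896$)
$u - q{\left(-5 - 8 \right)} = -32896 - \frac{\sqrt{\left(-5 - 8\right) \left(1 + 6 \left(-5 - 8\right)\right)}}{3} = -32896 - \frac{\sqrt{- 13 \left(1 + 6 \left(-13\right)\right)}}{3} = -32896 - \frac{\sqrt{- 13 \left(1 - 78\right)}}{3} = -32896 - \frac{\sqrt{\left(-13\right) \left(-77\right)}}{3} = -32896 - \frac{\sqrt{1001}}{3}$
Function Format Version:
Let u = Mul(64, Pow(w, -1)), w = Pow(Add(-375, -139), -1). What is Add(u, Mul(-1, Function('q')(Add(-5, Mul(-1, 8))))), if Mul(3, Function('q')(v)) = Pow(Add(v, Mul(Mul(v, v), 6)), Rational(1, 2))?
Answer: Add(-32896, Mul(Rational(-1, 3), Pow(1001, Rational(1, 2)))) ≈ -32907.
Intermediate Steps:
w = Rational(-1, 514) (w = Pow(-514, -1) = Rational(-1, 514) ≈ -0.0019455)
Function('q')(v) = Mul(Rational(1, 3), Pow(Add(v, Mul(6, Pow(v, 2))), Rational(1, 2))) (Function('q')(v) = Mul(Rational(1, 3), Pow(Add(v, Mul(Mul(v, v), 6)), Rational(1, 2))) = Mul(Rational(1, 3), Pow(Add(v, Mul(Pow(v, 2), 6)), Rational(1, 2))) = Mul(Rational(1, 3), Pow(Add(v, Mul(6, Pow(v, 2))), Rational(1, 2))))
u = -32896 (u = Mul(64, Pow(Rational(-1, 514), -1)) = Mul(64, -514) = -32896)
Add(u, Mul(-1, Function('q')(Add(-5, Mul(-1, 8))))) = Add(-32896, Mul(-1, Mul(Rational(1, 3), Pow(Mul(Add(-5, Mul(-1, 8)), Add(1, Mul(6, Add(-5, Mul(-1, 8))))), Rational(1, 2))))) = Add(-32896, Mul(-1, Mul(Rational(1, 3), Pow(Mul(Add(-5, -8), Add(1, Mul(6, Add(-5, -8)))), Rational(1, 2))))) = Add(-32896, Mul(-1, Mul(Rational(1, 3), Pow(Mul(-13, Add(1, Mul(6, -13))), Rational(1, 2))))) = Add(-32896, Mul(-1, Mul(Rational(1, 3), Pow(Mul(-13, Add(1, -78)), Rational(1, 2))))) = Add(-32896, Mul(-1, Mul(Rational(1, 3), Pow(Mul(-13, -77), Rational(1, 2))))) = Add(-32896, Mul(-1, Mul(Rational(1, 3), Pow(1001, Rational(1, 2))))) = Add(-32896, Mul(Rational(-1, 3), Pow(1001, Rational(1, 2))))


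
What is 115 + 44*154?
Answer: 6891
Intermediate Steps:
115 + 44*154 = 115 + 6776 = 6891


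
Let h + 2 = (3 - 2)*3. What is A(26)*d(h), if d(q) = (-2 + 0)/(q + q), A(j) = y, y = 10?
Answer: -10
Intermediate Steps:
h = 1 (h = -2 + (3 - 2)*3 = -2 + 1*3 = -2 + 3 = 1)
A(j) = 10
d(q) = -1/q (d(q) = -2*1/(2*q) = -1/q)
A(26)*d(h) = 10*(-1/1) = 10*(-1*1) = 10*(-1) = -10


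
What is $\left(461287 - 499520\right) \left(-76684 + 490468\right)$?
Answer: $-15820203672$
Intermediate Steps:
$\left(461287 - 499520\right) \left(-76684 + 490468\right) = \left(-38233\right) 413784 = -15820203672$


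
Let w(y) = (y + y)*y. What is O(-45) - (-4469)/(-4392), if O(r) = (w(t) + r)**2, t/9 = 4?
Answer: 28491817459/4392 ≈ 6.4872e+6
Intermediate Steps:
t = 36 (t = 9*4 = 36)
w(y) = 2*y**2 (w(y) = (2*y)*y = 2*y**2)
O(r) = (2592 + r)**2 (O(r) = (2*36**2 + r)**2 = (2*1296 + r)**2 = (2592 + r)**2)
O(-45) - (-4469)/(-4392) = (2592 - 45)**2 - (-4469)/(-4392) = 2547**2 - (-4469)*(-1)/4392 = 6487209 - 1*4469/4392 = 6487209 - 4469/4392 = 28491817459/4392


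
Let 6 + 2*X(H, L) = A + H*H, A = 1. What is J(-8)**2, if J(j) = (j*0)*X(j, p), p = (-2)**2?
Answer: 0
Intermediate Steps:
p = 4
X(H, L) = -5/2 + H**2/2 (X(H, L) = -3 + (1 + H*H)/2 = -3 + (1 + H**2)/2 = -3 + (1/2 + H**2/2) = -5/2 + H**2/2)
J(j) = 0 (J(j) = (j*0)*(-5/2 + j**2/2) = 0*(-5/2 + j**2/2) = 0)
J(-8)**2 = 0**2 = 0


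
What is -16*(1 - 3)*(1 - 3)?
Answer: -64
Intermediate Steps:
-16*(1 - 3)*(1 - 3) = -(-32)*(-2) = -16*4 = -64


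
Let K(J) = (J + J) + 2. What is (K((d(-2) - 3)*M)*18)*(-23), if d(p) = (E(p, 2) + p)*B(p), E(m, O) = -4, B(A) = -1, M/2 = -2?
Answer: 9108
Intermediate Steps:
M = -4 (M = 2*(-2) = -4)
d(p) = 4 - p (d(p) = (-4 + p)*(-1) = 4 - p)
K(J) = 2 + 2*J (K(J) = 2*J + 2 = 2 + 2*J)
(K((d(-2) - 3)*M)*18)*(-23) = ((2 + 2*(((4 - 1*(-2)) - 3)*(-4)))*18)*(-23) = ((2 + 2*(((4 + 2) - 3)*(-4)))*18)*(-23) = ((2 + 2*((6 - 3)*(-4)))*18)*(-23) = ((2 + 2*(3*(-4)))*18)*(-23) = ((2 + 2*(-12))*18)*(-23) = ((2 - 24)*18)*(-23) = -22*18*(-23) = -396*(-23) = 9108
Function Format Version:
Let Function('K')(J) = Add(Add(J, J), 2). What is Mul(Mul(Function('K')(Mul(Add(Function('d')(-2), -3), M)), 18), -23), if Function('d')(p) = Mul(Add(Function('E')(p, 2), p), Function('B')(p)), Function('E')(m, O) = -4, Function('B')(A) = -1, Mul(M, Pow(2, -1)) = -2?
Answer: 9108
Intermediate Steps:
M = -4 (M = Mul(2, -2) = -4)
Function('d')(p) = Add(4, Mul(-1, p)) (Function('d')(p) = Mul(Add(-4, p), -1) = Add(4, Mul(-1, p)))
Function('K')(J) = Add(2, Mul(2, J)) (Function('K')(J) = Add(Mul(2, J), 2) = Add(2, Mul(2, J)))
Mul(Mul(Function('K')(Mul(Add(Function('d')(-2), -3), M)), 18), -23) = Mul(Mul(Add(2, Mul(2, Mul(Add(Add(4, Mul(-1, -2)), -3), -4))), 18), -23) = Mul(Mul(Add(2, Mul(2, Mul(Add(Add(4, 2), -3), -4))), 18), -23) = Mul(Mul(Add(2, Mul(2, Mul(Add(6, -3), -4))), 18), -23) = Mul(Mul(Add(2, Mul(2, Mul(3, -4))), 18), -23) = Mul(Mul(Add(2, Mul(2, -12)), 18), -23) = Mul(Mul(Add(2, -24), 18), -23) = Mul(Mul(-22, 18), -23) = Mul(-396, -23) = 9108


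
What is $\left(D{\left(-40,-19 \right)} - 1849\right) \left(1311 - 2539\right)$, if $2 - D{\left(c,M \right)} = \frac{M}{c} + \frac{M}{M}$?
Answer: $\frac{22699273}{10} \approx 2.2699 \cdot 10^{6}$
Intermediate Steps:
$D{\left(c,M \right)} = 1 - \frac{M}{c}$ ($D{\left(c,M \right)} = 2 - \left(\frac{M}{c} + \frac{M}{M}\right) = 2 - \left(\frac{M}{c} + 1\right) = 2 - \left(1 + \frac{M}{c}\right) = 1 - \frac{M}{c}$)
$\left(D{\left(-40,-19 \right)} - 1849\right) \left(1311 - 2539\right) = \left(\frac{-40 - -19}{-40} - 1849\right) \left(1311 - 2539\right) = \left(- \frac{-40 + 19}{40} - 1849\right) \left(-1228\right) = \left(\left(- \frac{1}{40}\right) \left(-21\right) - 1849\right) \left(-1228\right) = \left(\frac{21}{40} - 1849\right) \left(-1228\right) = \left(- \frac{73939}{40}\right) \left(-1228\right) = \frac{22699273}{10}$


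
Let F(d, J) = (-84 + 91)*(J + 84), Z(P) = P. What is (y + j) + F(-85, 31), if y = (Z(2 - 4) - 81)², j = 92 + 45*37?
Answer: 9451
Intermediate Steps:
F(d, J) = 588 + 7*J (F(d, J) = 7*(84 + J) = 588 + 7*J)
j = 1757 (j = 92 + 1665 = 1757)
y = 6889 (y = ((2 - 4) - 81)² = (-2 - 81)² = (-83)² = 6889)
(y + j) + F(-85, 31) = (6889 + 1757) + (588 + 7*31) = 8646 + (588 + 217) = 8646 + 805 = 9451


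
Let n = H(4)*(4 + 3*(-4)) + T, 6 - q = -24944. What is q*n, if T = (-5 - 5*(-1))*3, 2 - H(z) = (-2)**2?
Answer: 399200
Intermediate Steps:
H(z) = -2 (H(z) = 2 - 1*(-2)**2 = 2 - 1*4 = 2 - 4 = -2)
q = 24950 (q = 6 - 1*(-24944) = 6 + 24944 = 24950)
T = 0 (T = (-5 + 5)*3 = 0*3 = 0)
n = 16 (n = -2*(4 + 3*(-4)) + 0 = -2*(4 - 12) + 0 = -2*(-8) + 0 = 16 + 0 = 16)
q*n = 24950*16 = 399200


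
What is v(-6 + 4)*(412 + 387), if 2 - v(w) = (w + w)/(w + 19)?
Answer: 1786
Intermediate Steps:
v(w) = 2 - 2*w/(19 + w) (v(w) = 2 - (w + w)/(w + 19) = 2 - 2*w/(19 + w))
v(-6 + 4)*(412 + 387) = (38/(19 + (-6 + 4)))*(412 + 387) = (38/(19 - 2))*799 = (38/17)*799 = 1786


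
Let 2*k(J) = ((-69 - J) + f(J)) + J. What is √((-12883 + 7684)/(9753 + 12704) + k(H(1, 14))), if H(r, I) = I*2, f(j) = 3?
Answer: 6*I*√465533610/22457 ≈ 5.7647*I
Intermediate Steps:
H(r, I) = 2*I
k(J) = -33 (k(J) = (((-69 - J) + 3) + J)/2 = ((-66 - J) + J)/2 = (½)*(-66) = -33)
√((-12883 + 7684)/(9753 + 12704) + k(H(1, 14))) = √((-12883 + 7684)/(9753 + 12704) - 33) = √(-5199/22457 - 33) = √(-746280/22457) = 6*I*√465533610/22457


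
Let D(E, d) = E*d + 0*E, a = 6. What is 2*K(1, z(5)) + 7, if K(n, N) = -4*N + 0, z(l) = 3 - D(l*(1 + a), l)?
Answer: 1383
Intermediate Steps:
D(E, d) = E*d (D(E, d) = E*d + 0 = E*d)
z(l) = 3 - 7*l² (z(l) = 3 - l*(1 + 6)*l = 3 - l*7*l = 3 - 7*l*l = 3 - 7*l²)
K(n, N) = -4*N
2*K(1, z(5)) + 7 = 2*(-4*(3 - 7*5²)) + 7 = 2*(-4*(3 - 7*25)) + 7 = 2*(-4*(3 - 175)) + 7 = 2*(-4*(-172)) + 7 = 2*688 + 7 = 1376 + 7 = 1383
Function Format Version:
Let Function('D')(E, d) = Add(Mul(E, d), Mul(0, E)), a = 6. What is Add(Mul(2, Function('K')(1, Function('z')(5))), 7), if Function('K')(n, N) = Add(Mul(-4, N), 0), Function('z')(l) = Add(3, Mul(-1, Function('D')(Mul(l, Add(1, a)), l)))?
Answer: 1383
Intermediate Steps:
Function('D')(E, d) = Mul(E, d) (Function('D')(E, d) = Add(Mul(E, d), 0) = Mul(E, d))
Function('z')(l) = Add(3, Mul(-7, Pow(l, 2))) (Function('z')(l) = Add(3, Mul(-1, Mul(Mul(l, Add(1, 6)), l))) = Add(3, Mul(-1, Mul(Mul(l, 7), l))) = Add(3, Mul(-1, Mul(Mul(7, l), l))) = Add(3, Mul(-1, Mul(7, Pow(l, 2)))) = Add(3, Mul(-7, Pow(l, 2))))
Function('K')(n, N) = Mul(-4, N)
Add(Mul(2, Function('K')(1, Function('z')(5))), 7) = Add(Mul(2, Mul(-4, Add(3, Mul(-7, Pow(5, 2))))), 7) = Add(Mul(2, Mul(-4, Add(3, Mul(-7, 25)))), 7) = Add(Mul(2, Mul(-4, Add(3, -175))), 7) = Add(Mul(2, Mul(-4, -172)), 7) = Add(Mul(2, 688), 7) = Add(1376, 7) = 1383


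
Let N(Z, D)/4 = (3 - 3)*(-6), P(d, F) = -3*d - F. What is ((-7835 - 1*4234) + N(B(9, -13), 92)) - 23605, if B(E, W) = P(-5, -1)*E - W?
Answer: -35674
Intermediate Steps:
P(d, F) = -F - 3*d
B(E, W) = -W + 16*E (B(E, W) = (-1*(-1) - 3*(-5))*E - W = (1 + 15)*E - W = 16*E - W = -W + 16*E)
N(Z, D) = 0 (N(Z, D) = 4*((3 - 3)*(-6)) = 4*(0*(-6)) = 4*0 = 0)
((-7835 - 1*4234) + N(B(9, -13), 92)) - 23605 = ((-7835 - 1*4234) + 0) - 23605 = ((-7835 - 4234) + 0) - 23605 = (-12069 + 0) - 23605 = -12069 - 23605 = -35674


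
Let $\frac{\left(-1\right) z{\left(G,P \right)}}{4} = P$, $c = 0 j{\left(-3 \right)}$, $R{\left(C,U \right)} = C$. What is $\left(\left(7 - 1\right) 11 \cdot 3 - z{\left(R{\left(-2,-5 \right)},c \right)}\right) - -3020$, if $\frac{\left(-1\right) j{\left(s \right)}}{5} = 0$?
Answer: $3218$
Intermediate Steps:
$j{\left(s \right)} = 0$ ($j{\left(s \right)} = \left(-5\right) 0 = 0$)
$c = 0$ ($c = 0 \cdot 0 = 0$)
$z{\left(G,P \right)} = - 4 P$
$\left(\left(7 - 1\right) 11 \cdot 3 - z{\left(R{\left(-2,-5 \right)},c \right)}\right) - -3020 = \left(\left(7 - 1\right) 11 \cdot 3 - \left(-4\right) 0\right) - -3020 = \left(\left(7 - 1\right) 11 \cdot 3 - 0\right) + 3020 = \left(6 \cdot 11 \cdot 3 + 0\right) + 3020 = \left(66 \cdot 3 + 0\right) + 3020 = \left(198 + 0\right) + 3020 = 198 + 3020 = 3218$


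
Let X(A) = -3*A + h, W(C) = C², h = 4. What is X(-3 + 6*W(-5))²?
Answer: 190969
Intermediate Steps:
X(A) = 4 - 3*A (X(A) = -3*A + 4 = 4 - 3*A)
X(-3 + 6*W(-5))² = (4 - 3*(-3 + 6*(-5)²))² = (4 - 3*(-3 + 6*25))² = (4 - 3*(-3 + 150))² = (4 - 3*147)² = (4 - 441)² = (-437)² = 190969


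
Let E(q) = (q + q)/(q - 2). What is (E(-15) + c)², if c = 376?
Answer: 41242084/289 ≈ 1.4271e+5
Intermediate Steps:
E(q) = 2*q/(-2 + q) (E(q) = (2*q)/(-2 + q) = 2*q/(-2 + q))
(E(-15) + c)² = (2*(-15)/(-2 - 15) + 376)² = (2*(-15)/(-17) + 376)² = (2*(-15)*(-1/17) + 376)² = (30/17 + 376)² = (6422/17)² = 41242084/289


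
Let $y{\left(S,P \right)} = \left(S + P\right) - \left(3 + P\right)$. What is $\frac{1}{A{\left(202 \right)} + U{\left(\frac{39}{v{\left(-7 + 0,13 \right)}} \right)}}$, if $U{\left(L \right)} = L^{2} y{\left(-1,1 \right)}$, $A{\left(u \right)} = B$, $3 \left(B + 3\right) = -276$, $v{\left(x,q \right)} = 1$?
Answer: $- \frac{1}{6179} \approx -0.00016184$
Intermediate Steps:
$y{\left(S,P \right)} = -3 + S$ ($y{\left(S,P \right)} = \left(P + S\right) - \left(3 + P\right) = -3 + S$)
$B = -95$ ($B = -3 + \frac{1}{3} \left(-276\right) = -3 - 92 = -95$)
$A{\left(u \right)} = -95$
$U{\left(L \right)} = - 4 L^{2}$ ($U{\left(L \right)} = L^{2} \left(-3 - 1\right) = L^{2} \left(-4\right) = - 4 L^{2}$)
$\frac{1}{A{\left(202 \right)} + U{\left(\frac{39}{v{\left(-7 + 0,13 \right)}} \right)}} = \frac{1}{-95 - 4 \left(\frac{39}{1}\right)^{2}} = \frac{1}{-95 - 4 \left(39 \cdot 1\right)^{2}} = \frac{1}{-95 - 4 \cdot 39^{2}} = \frac{1}{-95 - 6084} = \frac{1}{-6179} = - \frac{1}{6179}$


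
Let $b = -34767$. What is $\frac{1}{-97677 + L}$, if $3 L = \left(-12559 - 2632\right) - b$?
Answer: $- \frac{3}{273455} \approx -1.0971 \cdot 10^{-5}$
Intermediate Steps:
$L = \frac{19576}{3}$ ($L = \frac{\left(-12559 - 2632\right) - -34767}{3} = \frac{-15191 + 34767}{3} = \frac{1}{3} \cdot 19576 = \frac{19576}{3} \approx 6525.3$)
$\frac{1}{-97677 + L} = \frac{1}{-97677 + \frac{19576}{3}} = \frac{1}{- \frac{273455}{3}} = - \frac{3}{273455}$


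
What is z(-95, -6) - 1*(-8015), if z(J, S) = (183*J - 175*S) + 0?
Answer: -8320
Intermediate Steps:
z(J, S) = -175*S + 183*J (z(J, S) = (-175*S + 183*J) + 0 = -175*S + 183*J)
z(-95, -6) - 1*(-8015) = (-175*(-6) + 183*(-95)) - 1*(-8015) = (1050 - 17385) + 8015 = -16335 + 8015 = -8320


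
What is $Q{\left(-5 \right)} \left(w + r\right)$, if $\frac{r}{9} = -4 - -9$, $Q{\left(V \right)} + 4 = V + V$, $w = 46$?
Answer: $-1274$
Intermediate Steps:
$Q{\left(V \right)} = -4 + 2 V$ ($Q{\left(V \right)} = -4 + \left(V + V\right) = -4 + 2 V$)
$r = 45$ ($r = 9 \left(-4 - -9\right) = 9 \left(-4 + 9\right) = 9 \cdot 5 = 45$)
$Q{\left(-5 \right)} \left(w + r\right) = \left(-4 + 2 \left(-5\right)\right) \left(46 + 45\right) = \left(-4 - 10\right) 91 = \left(-14\right) 91 = -1274$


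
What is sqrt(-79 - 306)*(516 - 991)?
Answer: -475*I*sqrt(385) ≈ -9320.2*I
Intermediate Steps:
sqrt(-79 - 306)*(516 - 991) = sqrt(-385)*(-475) = (I*sqrt(385))*(-475) = -475*I*sqrt(385)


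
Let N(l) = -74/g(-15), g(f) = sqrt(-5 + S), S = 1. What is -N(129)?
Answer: -37*I ≈ -37.0*I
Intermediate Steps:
g(f) = 2*I (g(f) = sqrt(-5 + 1) = sqrt(-4) = 2*I)
N(l) = 37*I (N(l) = -74*(-I/2) = -(-37)*I = 37*I)
-N(129) = -37*I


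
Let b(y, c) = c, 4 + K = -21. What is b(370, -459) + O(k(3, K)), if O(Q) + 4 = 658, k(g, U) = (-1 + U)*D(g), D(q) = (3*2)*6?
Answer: 195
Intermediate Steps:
D(q) = 36 (D(q) = 6*6 = 36)
K = -25 (K = -4 - 21 = -25)
k(g, U) = -36 + 36*U (k(g, U) = (-1 + U)*36 = -36 + 36*U)
O(Q) = 654 (O(Q) = -4 + 658 = 654)
b(370, -459) + O(k(3, K)) = -459 + 654 = 195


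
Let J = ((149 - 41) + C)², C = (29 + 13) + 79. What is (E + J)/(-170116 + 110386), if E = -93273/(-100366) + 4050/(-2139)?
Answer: -3752659208027/4274336021340 ≈ -0.87795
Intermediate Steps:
C = 121 (C = 42 + 79 = 121)
J = 52441 (J = ((149 - 41) + 121)² = (108 + 121)² = 229² = 52441)
E = -68990451/71560958 (E = -93273*(-1/100366) + 4050*(-1/2139) = 93273/100366 - 1350/713 = -68990451/71560958 ≈ -0.96408)
(E + J)/(-170116 + 110386) = (-68990451/71560958 + 52441)/(-170116 + 110386) = (3752659208027/71560958)/(-59730) = (3752659208027/71560958)*(-1/59730) = -3752659208027/4274336021340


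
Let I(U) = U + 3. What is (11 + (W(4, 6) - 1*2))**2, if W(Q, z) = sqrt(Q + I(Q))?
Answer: (9 + sqrt(11))**2 ≈ 151.70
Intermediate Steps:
I(U) = 3 + U
W(Q, z) = sqrt(3 + 2*Q) (W(Q, z) = sqrt(Q + (3 + Q)) = sqrt(3 + 2*Q))
(11 + (W(4, 6) - 1*2))**2 = (11 + (sqrt(3 + 2*4) - 1*2))**2 = (11 + (sqrt(3 + 8) - 2))**2 = (11 + (sqrt(11) - 2))**2 = (11 + (-2 + sqrt(11)))**2 = (9 + sqrt(11))**2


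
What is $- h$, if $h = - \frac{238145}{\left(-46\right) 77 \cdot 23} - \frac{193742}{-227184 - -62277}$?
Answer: $- \frac{754180319}{184031694} \approx -4.0981$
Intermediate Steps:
$h = \frac{754180319}{184031694}$ ($h = - \frac{238145}{\left(-3542\right) 23} - \frac{193742}{-227184 + 62277} = - \frac{238145}{-81466} - \frac{193742}{-164907} = \left(-238145\right) \left(- \frac{1}{81466}\right) - - \frac{2654}{2259} = \frac{238145}{81466} + \frac{2654}{2259} = \frac{754180319}{184031694} \approx 4.0981$)
$- h = \left(-1\right) \frac{754180319}{184031694} = - \frac{754180319}{184031694}$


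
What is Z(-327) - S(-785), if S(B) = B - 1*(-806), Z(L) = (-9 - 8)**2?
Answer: 268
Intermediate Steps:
Z(L) = 289 (Z(L) = (-17)**2 = 289)
S(B) = 806 + B (S(B) = B + 806 = 806 + B)
Z(-327) - S(-785) = 289 - (806 - 785) = 289 - 1*21 = 289 - 21 = 268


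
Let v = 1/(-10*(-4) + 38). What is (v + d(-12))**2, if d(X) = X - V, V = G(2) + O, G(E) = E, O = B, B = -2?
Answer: 874225/6084 ≈ 143.69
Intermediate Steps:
O = -2
V = 0 (V = 2 - 2 = 0)
v = 1/78 (v = 1/(40 + 38) = 1/78 ≈ 0.012821)
d(X) = X (d(X) = X - 1*0 = X + 0 = X)
(v + d(-12))**2 = (1/78 - 12)**2 = (-935/78)**2 = 874225/6084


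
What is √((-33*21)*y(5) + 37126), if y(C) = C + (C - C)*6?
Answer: √33661 ≈ 183.47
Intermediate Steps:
y(C) = C (y(C) = C + 0*6 = C + 0 = C)
√((-33*21)*y(5) + 37126) = √(-33*21*5 + 37126) = √(-693*5 + 37126) = √(-3465 + 37126) = √33661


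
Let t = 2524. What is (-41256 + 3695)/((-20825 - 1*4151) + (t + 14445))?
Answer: 37561/8007 ≈ 4.6910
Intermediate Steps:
(-41256 + 3695)/((-20825 - 1*4151) + (t + 14445)) = (-41256 + 3695)/((-20825 - 1*4151) + (2524 + 14445)) = -37561/((-20825 - 4151) + 16969) = -37561/(-24976 + 16969) = -37561/(-8007) = -37561*(-1/8007) = 37561/8007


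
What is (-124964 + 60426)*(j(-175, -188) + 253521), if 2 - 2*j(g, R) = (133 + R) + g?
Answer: -16369224706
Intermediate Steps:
j(g, R) = -131/2 - R/2 - g/2 (j(g, R) = 1 - ((133 + R) + g)/2 = 1 - (133 + R + g)/2 = 1 + (-133/2 - R/2 - g/2) = -131/2 - R/2 - g/2)
(-124964 + 60426)*(j(-175, -188) + 253521) = (-124964 + 60426)*((-131/2 - ½*(-188) - ½*(-175)) + 253521) = -64538*((-131/2 + 94 + 175/2) + 253521) = -64538*(116 + 253521) = -64538*253637 = -16369224706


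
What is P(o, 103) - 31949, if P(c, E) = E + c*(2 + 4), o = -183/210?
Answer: -1114793/35 ≈ -31851.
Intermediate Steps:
o = -61/70 (o = -183*1/210 = -61/70 ≈ -0.87143)
P(c, E) = E + 6*c (P(c, E) = E + c*6 = E + 6*c)
P(o, 103) - 31949 = (103 + 6*(-61/70)) - 31949 = (103 - 183/35) - 31949 = 3422/35 - 31949 = -1114793/35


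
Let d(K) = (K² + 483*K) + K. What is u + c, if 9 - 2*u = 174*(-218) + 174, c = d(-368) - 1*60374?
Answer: -168357/2 ≈ -84179.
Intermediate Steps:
d(K) = K² + 484*K
c = -103062 (c = -368*(484 - 368) - 1*60374 = -368*116 - 60374 = -42688 - 60374 = -103062)
u = 37767/2 (u = 9/2 - (174*(-218) + 174)/2 = 9/2 - (-37932 + 174)/2 = 9/2 - ½*(-37758) = 9/2 + 18879 = 37767/2 ≈ 18884.)
u + c = 37767/2 - 103062 = -168357/2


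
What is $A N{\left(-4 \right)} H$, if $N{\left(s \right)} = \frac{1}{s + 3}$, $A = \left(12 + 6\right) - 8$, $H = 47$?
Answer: $-470$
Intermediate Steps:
$A = 10$ ($A = 18 - 8 = 10$)
$N{\left(s \right)} = \frac{1}{3 + s}$
$A N{\left(-4 \right)} H = \frac{10}{3 - 4} \cdot 47 = \frac{10}{-1} \cdot 47 = 10 \left(-1\right) 47 = \left(-10\right) 47 = -470$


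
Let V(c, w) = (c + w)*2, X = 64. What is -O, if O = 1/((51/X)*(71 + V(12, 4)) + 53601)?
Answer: -64/3435717 ≈ -1.8628e-5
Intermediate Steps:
V(c, w) = 2*c + 2*w
O = 64/3435717 (O = 1/((51/64)*(71 + (2*12 + 2*4)) + 53601) = 1/((51*(1/64))*(71 + (24 + 8)) + 53601) = 1/(51*(71 + 32)/64 + 53601) = 1/((51/64)*103 + 53601) = 1/(5253/64 + 53601) = 1/(3435717/64) = 64/3435717 ≈ 1.8628e-5)
-O = -1*64/3435717 = -64/3435717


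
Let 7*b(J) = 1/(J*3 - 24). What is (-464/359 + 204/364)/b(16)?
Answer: -573960/4667 ≈ -122.98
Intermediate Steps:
b(J) = 1/(7*(-24 + 3*J)) (b(J) = 1/(7*(J*3 - 24)) = 1/(7*(3*J - 24)) = 1/(7*(-24 + 3*J)))
(-464/359 + 204/364)/b(16) = (-464/359 + 204/364)/((1/(21*(-8 + 16)))) = (-464*1/359 + 204*(1/364))/(((1/21)/8)) = (-464/359 + 51/91)/(((1/21)*(⅛))) = -23915/(32669*1/168) = -23915/32669*168 = -573960/4667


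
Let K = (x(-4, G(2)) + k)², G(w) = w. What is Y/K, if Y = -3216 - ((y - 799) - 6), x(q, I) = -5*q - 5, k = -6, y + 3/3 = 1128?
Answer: -3538/81 ≈ -43.679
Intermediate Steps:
y = 1127 (y = -1 + 1128 = 1127)
x(q, I) = -5 - 5*q
K = 81 (K = ((-5 - 5*(-4)) - 6)² = ((-5 + 20) - 6)² = (15 - 6)² = 9² = 81)
Y = -3538 (Y = -3216 - ((1127 - 799) - 6) = -3216 - (328 - 6) = -3216 - 1*322 = -3216 - 322 = -3538)
Y/K = -3538/81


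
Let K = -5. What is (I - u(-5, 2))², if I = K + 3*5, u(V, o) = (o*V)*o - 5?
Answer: 1225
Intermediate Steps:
u(V, o) = -5 + V*o² (u(V, o) = (V*o)*o - 5 = V*o² - 5 = -5 + V*o²)
I = 10 (I = -5 + 3*5 = -5 + 15 = 10)
(I - u(-5, 2))² = (10 - (-5 - 5*2²))² = (10 - (-5 - 5*4))² = (10 - (-5 - 20))² = (10 - 1*(-25))² = (10 + 25)² = 35² = 1225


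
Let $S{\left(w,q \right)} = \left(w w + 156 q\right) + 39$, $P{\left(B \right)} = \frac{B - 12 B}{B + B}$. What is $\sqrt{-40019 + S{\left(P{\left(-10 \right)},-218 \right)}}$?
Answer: $\frac{i \sqrt{295831}}{2} \approx 271.95 i$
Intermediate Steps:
$P{\left(B \right)} = - \frac{11}{2}$ ($P{\left(B \right)} = \frac{\left(-11\right) B}{2 B} = - 11 B \frac{1}{2 B} = - \frac{11}{2}$)
$S{\left(w,q \right)} = 39 + w^{2} + 156 q$ ($S{\left(w,q \right)} = \left(w^{2} + 156 q\right) + 39 = 39 + w^{2} + 156 q$)
$\sqrt{-40019 + S{\left(P{\left(-10 \right)},-218 \right)}} = \sqrt{-40019 + \left(39 + \left(- \frac{11}{2}\right)^{2} + 156 \left(-218\right)\right)} = \sqrt{-40019 + \left(39 + \frac{121}{4} - 34008\right)} = \sqrt{-40019 - \frac{135755}{4}} = \sqrt{- \frac{295831}{4}} = \frac{i \sqrt{295831}}{2}$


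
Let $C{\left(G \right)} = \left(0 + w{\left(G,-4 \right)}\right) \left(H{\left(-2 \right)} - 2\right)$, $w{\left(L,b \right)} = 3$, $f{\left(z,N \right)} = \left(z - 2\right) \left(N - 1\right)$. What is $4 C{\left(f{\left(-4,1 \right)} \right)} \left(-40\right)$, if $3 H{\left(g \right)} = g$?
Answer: $1280$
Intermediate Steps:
$f{\left(z,N \right)} = \left(-1 + N\right) \left(-2 + z\right)$ ($f{\left(z,N \right)} = \left(-2 + z\right) \left(-1 + N\right) = \left(-1 + N\right) \left(-2 + z\right)$)
$H{\left(g \right)} = \frac{g}{3}$
$C{\left(G \right)} = -8$ ($C{\left(G \right)} = \left(0 + 3\right) \left(\frac{1}{3} \left(-2\right) - 2\right) = 3 \left(- \frac{2}{3} - 2\right) = 3 \left(- \frac{8}{3}\right) = -8$)
$4 C{\left(f{\left(-4,1 \right)} \right)} \left(-40\right) = 4 \left(-8\right) \left(-40\right) = \left(-32\right) \left(-40\right) = 1280$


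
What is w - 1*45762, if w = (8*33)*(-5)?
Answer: -47082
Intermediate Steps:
w = -1320 (w = 264*(-5) = -1320)
w - 1*45762 = -1320 - 1*45762 = -1320 - 45762 = -47082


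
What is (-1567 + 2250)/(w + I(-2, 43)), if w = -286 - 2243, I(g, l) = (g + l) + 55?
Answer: -683/2433 ≈ -0.28072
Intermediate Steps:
I(g, l) = 55 + g + l
w = -2529
(-1567 + 2250)/(w + I(-2, 43)) = (-1567 + 2250)/(-2529 + (55 - 2 + 43)) = 683/(-2529 + 96) = 683/(-2433) = 683*(-1/2433) = -683/2433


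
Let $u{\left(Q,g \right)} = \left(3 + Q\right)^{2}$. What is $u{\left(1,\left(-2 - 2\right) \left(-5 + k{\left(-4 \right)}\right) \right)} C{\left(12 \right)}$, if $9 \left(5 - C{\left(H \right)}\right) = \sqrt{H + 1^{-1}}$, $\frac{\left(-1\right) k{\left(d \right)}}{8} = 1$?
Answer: $80 - \frac{16 \sqrt{13}}{9} \approx 73.59$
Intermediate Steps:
$k{\left(d \right)} = -8$ ($k{\left(d \right)} = \left(-8\right) 1 = -8$)
$C{\left(H \right)} = 5 - \frac{\sqrt{1 + H}}{9}$ ($C{\left(H \right)} = 5 - \frac{\sqrt{H + 1^{-1}}}{9} = 5 - \frac{\sqrt{H + 1}}{9} = 5 - \frac{\sqrt{1 + H}}{9}$)
$u{\left(1,\left(-2 - 2\right) \left(-5 + k{\left(-4 \right)}\right) \right)} C{\left(12 \right)} = \left(3 + 1\right)^{2} \left(5 - \frac{\sqrt{1 + 12}}{9}\right) = 4^{2} \left(5 - \frac{\sqrt{13}}{9}\right) = 16 \left(5 - \frac{\sqrt{13}}{9}\right) = 80 - \frac{16 \sqrt{13}}{9}$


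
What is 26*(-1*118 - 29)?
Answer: -3822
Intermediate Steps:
26*(-1*118 - 29) = 26*(-118 - 29) = 26*(-147) = -3822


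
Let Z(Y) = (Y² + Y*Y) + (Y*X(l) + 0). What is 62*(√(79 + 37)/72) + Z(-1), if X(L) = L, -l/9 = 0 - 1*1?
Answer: -7 + 31*√29/18 ≈ 2.2745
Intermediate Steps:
l = 9 (l = -9*(0 - 1*1) = -9*(0 - 1) = -9*(-1) = 9)
Z(Y) = 2*Y² + 9*Y (Z(Y) = (Y² + Y*Y) + (Y*9 + 0) = (Y² + Y²) + (9*Y + 0) = 2*Y² + 9*Y)
62*(√(79 + 37)/72) + Z(-1) = 62*(√(79 + 37)/72) - (9 + 2*(-1)) = 62*(√116*(1/72)) - (9 - 2) = 62*((2*√29)*(1/72)) - 1*7 = 62*(√29/36) - 7 = 31*√29/18 - 7 = -7 + 31*√29/18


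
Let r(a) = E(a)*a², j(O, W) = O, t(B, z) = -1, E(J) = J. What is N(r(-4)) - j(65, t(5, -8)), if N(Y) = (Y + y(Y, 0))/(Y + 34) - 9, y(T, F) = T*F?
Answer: -1078/15 ≈ -71.867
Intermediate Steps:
y(T, F) = F*T
r(a) = a³ (r(a) = a*a² = a³)
N(Y) = -9 + Y/(34 + Y) (N(Y) = (Y + 0*Y)/(Y + 34) - 9 = (Y + 0)/(34 + Y) - 9 = Y/(34 + Y) - 9 = -9 + Y/(34 + Y))
N(r(-4)) - j(65, t(5, -8)) = 2*(-153 - 4*(-4)³)/(34 + (-4)³) - 1*65 = 2*(-153 - 4*(-64))/(34 - 64) - 65 = 2*(-153 + 256)/(-30) - 65 = 2*(-1/30)*103 - 65 = -103/15 - 65 = -1078/15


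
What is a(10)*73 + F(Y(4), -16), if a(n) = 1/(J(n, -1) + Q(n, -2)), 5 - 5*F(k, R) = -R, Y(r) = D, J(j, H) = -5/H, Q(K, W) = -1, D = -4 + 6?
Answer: 321/20 ≈ 16.050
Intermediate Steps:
D = 2
Y(r) = 2
F(k, R) = 1 + R/5 (F(k, R) = 1 - (-1)*R/5 = 1 + R/5)
a(n) = ¼ (a(n) = 1/(-5/(-1) - 1) = 1/(-5*(-1) - 1) = 1/(5 - 1) = 1/4 = ¼)
a(10)*73 + F(Y(4), -16) = (¼)*73 + (1 + (⅕)*(-16)) = 73/4 + (1 - 16/5) = 73/4 - 11/5 = 321/20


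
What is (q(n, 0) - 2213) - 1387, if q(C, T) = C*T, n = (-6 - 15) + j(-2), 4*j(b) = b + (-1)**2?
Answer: -3600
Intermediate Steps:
j(b) = 1/4 + b/4 (j(b) = (b + (-1)**2)/4 = (b + 1)/4 = (1 + b)/4 = 1/4 + b/4)
n = -85/4 (n = (-6 - 15) + (1/4 + (1/4)*(-2)) = -21 + (1/4 - 1/2) = -21 - 1/4 = -85/4 ≈ -21.250)
(q(n, 0) - 2213) - 1387 = (-85/4*0 - 2213) - 1387 = (0 - 2213) - 1387 = -2213 - 1387 = -3600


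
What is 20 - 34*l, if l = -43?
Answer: 1482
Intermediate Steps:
20 - 34*l = 20 - 34*(-43) = 20 + 1462 = 1482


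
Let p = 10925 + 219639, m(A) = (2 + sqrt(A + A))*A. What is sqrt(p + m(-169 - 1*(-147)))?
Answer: 2*sqrt(57630 - 11*I*sqrt(11)) ≈ 480.13 - 0.15197*I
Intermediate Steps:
m(A) = A*(2 + sqrt(2)*sqrt(A)) (m(A) = (2 + sqrt(2*A))*A = (2 + sqrt(2)*sqrt(A))*A = A*(2 + sqrt(2)*sqrt(A)))
p = 230564
sqrt(p + m(-169 - 1*(-147))) = sqrt(230564 + (2*(-169 - 1*(-147)) + sqrt(2)*(-169 - 1*(-147))**(3/2))) = sqrt(230564 + (2*(-169 + 147) + sqrt(2)*(-169 + 147)**(3/2))) = sqrt(230564 + (2*(-22) + sqrt(2)*(-22)**(3/2))) = sqrt(230564 + (-44 + sqrt(2)*(-22*I*sqrt(22)))) = sqrt(230564 + (-44 - 44*I*sqrt(11))) = sqrt(230520 - 44*I*sqrt(11))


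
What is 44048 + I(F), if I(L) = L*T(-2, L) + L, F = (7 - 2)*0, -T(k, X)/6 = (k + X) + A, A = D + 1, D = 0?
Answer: 44048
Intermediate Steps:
A = 1 (A = 0 + 1 = 1)
T(k, X) = -6 - 6*X - 6*k (T(k, X) = -6*((k + X) + 1) = -6*((X + k) + 1) = -6*(1 + X + k) = -6 - 6*X - 6*k)
F = 0 (F = 5*0 = 0)
I(L) = L + L*(6 - 6*L) (I(L) = L*(-6 - 6*L - 6*(-2)) + L = L*(-6 - 6*L + 12) + L = L*(6 - 6*L) + L = L + L*(6 - 6*L))
44048 + I(F) = 44048 + 0*(7 - 6*0) = 44048 + 0*(7 + 0) = 44048 + 0*7 = 44048 + 0 = 44048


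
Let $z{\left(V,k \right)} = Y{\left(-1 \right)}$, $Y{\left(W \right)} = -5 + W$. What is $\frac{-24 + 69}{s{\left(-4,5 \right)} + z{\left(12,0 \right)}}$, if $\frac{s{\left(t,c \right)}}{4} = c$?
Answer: $\frac{45}{14} \approx 3.2143$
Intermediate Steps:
$z{\left(V,k \right)} = -6$ ($z{\left(V,k \right)} = -5 - 1 = -6$)
$s{\left(t,c \right)} = 4 c$
$\frac{-24 + 69}{s{\left(-4,5 \right)} + z{\left(12,0 \right)}} = \frac{-24 + 69}{4 \cdot 5 - 6} = \frac{1}{20 - 6} \cdot 45 = \frac{1}{14} \cdot 45 = \frac{45}{14}$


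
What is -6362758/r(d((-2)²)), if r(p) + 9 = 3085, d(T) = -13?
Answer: -3181379/1538 ≈ -2068.5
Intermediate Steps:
r(p) = 3076 (r(p) = -9 + 3085 = 3076)
-6362758/r(d((-2)²)) = -6362758/3076 = -6362758*1/3076 = -3181379/1538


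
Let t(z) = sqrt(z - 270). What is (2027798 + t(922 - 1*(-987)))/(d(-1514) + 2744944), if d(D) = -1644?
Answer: 1013899/1371650 + sqrt(1639)/2743300 ≈ 0.73920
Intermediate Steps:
t(z) = sqrt(-270 + z)
(2027798 + t(922 - 1*(-987)))/(d(-1514) + 2744944) = (2027798 + sqrt(-270 + (922 - 1*(-987))))/(-1644 + 2744944) = (2027798 + sqrt(-270 + (922 + 987)))/2743300 = (2027798 + sqrt(-270 + 1909))*(1/2743300) = (2027798 + sqrt(1639))*(1/2743300) = 1013899/1371650 + sqrt(1639)/2743300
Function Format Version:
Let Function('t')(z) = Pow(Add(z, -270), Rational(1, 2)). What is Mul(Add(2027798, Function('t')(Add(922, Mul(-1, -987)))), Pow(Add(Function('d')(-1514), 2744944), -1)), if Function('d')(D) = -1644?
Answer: Add(Rational(1013899, 1371650), Mul(Rational(1, 2743300), Pow(1639, Rational(1, 2)))) ≈ 0.73920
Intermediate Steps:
Function('t')(z) = Pow(Add(-270, z), Rational(1, 2))
Mul(Add(2027798, Function('t')(Add(922, Mul(-1, -987)))), Pow(Add(Function('d')(-1514), 2744944), -1)) = Mul(Add(2027798, Pow(Add(-270, Add(922, Mul(-1, -987))), Rational(1, 2))), Pow(Add(-1644, 2744944), -1)) = Mul(Add(2027798, Pow(Add(-270, Add(922, 987)), Rational(1, 2))), Pow(2743300, -1)) = Mul(Add(2027798, Pow(Add(-270, 1909), Rational(1, 2))), Rational(1, 2743300)) = Mul(Add(2027798, Pow(1639, Rational(1, 2))), Rational(1, 2743300)) = Add(Rational(1013899, 1371650), Mul(Rational(1, 2743300), Pow(1639, Rational(1, 2))))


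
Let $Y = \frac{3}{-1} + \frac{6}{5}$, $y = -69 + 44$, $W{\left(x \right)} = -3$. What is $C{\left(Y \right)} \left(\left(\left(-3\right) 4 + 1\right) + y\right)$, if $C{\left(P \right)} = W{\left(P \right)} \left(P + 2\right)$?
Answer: $\frac{108}{5} \approx 21.6$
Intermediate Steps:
$y = -25$
$Y = - \frac{9}{5}$ ($Y = 3 \left(-1\right) + 6 \cdot \frac{1}{5} = -3 + \frac{6}{5} = - \frac{9}{5} \approx -1.8$)
$C{\left(P \right)} = -6 - 3 P$ ($C{\left(P \right)} = - 3 \left(P + 2\right) = - 3 \left(2 + P\right) = -6 - 3 P$)
$C{\left(Y \right)} \left(\left(\left(-3\right) 4 + 1\right) + y\right) = \left(-6 - - \frac{27}{5}\right) \left(\left(\left(-3\right) 4 + 1\right) - 25\right) = \left(-6 + \frac{27}{5}\right) \left(\left(-12 + 1\right) - 25\right) = - \frac{3 \left(-11 - 25\right)}{5} = \left(- \frac{3}{5}\right) \left(-36\right) = \frac{108}{5}$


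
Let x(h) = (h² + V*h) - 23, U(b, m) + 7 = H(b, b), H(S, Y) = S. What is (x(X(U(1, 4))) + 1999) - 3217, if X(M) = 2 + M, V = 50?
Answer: -1425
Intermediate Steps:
U(b, m) = -7 + b
x(h) = -23 + h² + 50*h (x(h) = (h² + 50*h) - 23 = -23 + h² + 50*h)
(x(X(U(1, 4))) + 1999) - 3217 = ((-23 + (2 + (-7 + 1))² + 50*(2 + (-7 + 1))) + 1999) - 3217 = ((-23 + (2 - 6)² + 50*(2 - 6)) + 1999) - 3217 = ((-23 + (-4)² + 50*(-4)) + 1999) - 3217 = ((-23 + 16 - 200) + 1999) - 3217 = (-207 + 1999) - 3217 = 1792 - 3217 = -1425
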